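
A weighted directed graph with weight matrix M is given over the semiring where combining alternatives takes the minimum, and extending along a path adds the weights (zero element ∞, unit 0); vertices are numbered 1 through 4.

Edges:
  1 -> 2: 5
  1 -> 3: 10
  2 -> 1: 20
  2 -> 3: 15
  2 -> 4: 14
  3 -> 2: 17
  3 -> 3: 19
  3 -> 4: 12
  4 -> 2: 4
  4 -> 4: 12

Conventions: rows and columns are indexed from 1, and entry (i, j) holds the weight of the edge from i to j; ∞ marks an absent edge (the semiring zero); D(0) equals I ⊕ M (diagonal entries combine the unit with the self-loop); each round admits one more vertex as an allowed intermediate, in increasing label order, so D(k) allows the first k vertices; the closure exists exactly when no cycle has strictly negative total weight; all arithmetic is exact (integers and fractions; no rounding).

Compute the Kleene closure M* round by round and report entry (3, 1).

D(0):
  [0, 5, 10, ∞]
  [20, 0, 15, 14]
  [∞, 17, 0, 12]
  [∞, 4, ∞, 0]
D(1):
  [0, 5, 10, ∞]
  [20, 0, 15, 14]
  [∞, 17, 0, 12]
  [∞, 4, ∞, 0]
D(2):
  [0, 5, 10, 19]
  [20, 0, 15, 14]
  [37, 17, 0, 12]
  [24, 4, 19, 0]
D(3):
  [0, 5, 10, 19]
  [20, 0, 15, 14]
  [37, 17, 0, 12]
  [24, 4, 19, 0]
D(4):
  [0, 5, 10, 19]
  [20, 0, 15, 14]
  [36, 16, 0, 12]
  [24, 4, 19, 0]
Answer: M*[3][1] = 36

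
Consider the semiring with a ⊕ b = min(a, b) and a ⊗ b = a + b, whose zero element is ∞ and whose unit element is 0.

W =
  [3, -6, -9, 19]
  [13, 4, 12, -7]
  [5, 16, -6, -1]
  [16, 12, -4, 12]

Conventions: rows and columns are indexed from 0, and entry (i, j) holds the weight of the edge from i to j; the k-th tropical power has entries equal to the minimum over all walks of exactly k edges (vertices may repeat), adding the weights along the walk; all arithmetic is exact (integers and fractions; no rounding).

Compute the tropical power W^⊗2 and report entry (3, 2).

W^⊗2:
  [-4, -3, -15, -13]
  [9, 5, -11, -3]
  [-1, -1, -12, -7]
  [1, 10, -10, -5]
Key observation: the optimum is the walk 3->2->2, with weight (-4) + (-6) = -10.
Optimal value attained by: walk 3->2->2.
Answer: (W^⊗2)[3][2] = -10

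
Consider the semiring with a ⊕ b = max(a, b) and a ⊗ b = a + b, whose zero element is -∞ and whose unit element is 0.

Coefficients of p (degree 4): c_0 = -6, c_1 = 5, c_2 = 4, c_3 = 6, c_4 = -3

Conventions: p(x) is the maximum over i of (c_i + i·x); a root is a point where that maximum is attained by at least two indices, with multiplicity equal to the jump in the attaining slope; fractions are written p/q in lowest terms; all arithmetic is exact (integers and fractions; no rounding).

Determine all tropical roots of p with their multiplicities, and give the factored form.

hull edge (i=0, c=-6) to (i=1, c=5): slope 11, span 1
hull edge (i=1, c=5) to (i=3, c=6): slope 1/2, span 2
hull edge (i=3, c=6) to (i=4, c=-3): slope -9, span 1
Factored form: p(x) = -3 ⊗ (x ⊕ (-11)) ⊗ (x ⊕ (-1/2)) ⊗ (x ⊕ (-1/2)) ⊗ (x ⊕ 9)
Answer: roots = -11 (mult 1), -1/2 (mult 2), 9 (mult 1)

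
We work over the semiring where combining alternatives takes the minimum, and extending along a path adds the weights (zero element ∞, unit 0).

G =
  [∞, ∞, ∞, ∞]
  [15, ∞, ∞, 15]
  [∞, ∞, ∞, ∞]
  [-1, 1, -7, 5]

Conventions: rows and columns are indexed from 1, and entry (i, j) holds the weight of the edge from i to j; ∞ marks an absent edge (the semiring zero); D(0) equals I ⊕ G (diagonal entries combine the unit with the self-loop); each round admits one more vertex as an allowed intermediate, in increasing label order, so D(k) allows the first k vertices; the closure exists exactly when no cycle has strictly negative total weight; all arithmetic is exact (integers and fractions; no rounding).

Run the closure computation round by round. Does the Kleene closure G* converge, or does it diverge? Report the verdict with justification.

D(0):
  [0, ∞, ∞, ∞]
  [15, 0, ∞, 15]
  [∞, ∞, 0, ∞]
  [-1, 1, -7, 0]
D(1):
  [0, ∞, ∞, ∞]
  [15, 0, ∞, 15]
  [∞, ∞, 0, ∞]
  [-1, 1, -7, 0]
D(2):
  [0, ∞, ∞, ∞]
  [15, 0, ∞, 15]
  [∞, ∞, 0, ∞]
  [-1, 1, -7, 0]
D(3):
  [0, ∞, ∞, ∞]
  [15, 0, ∞, 15]
  [∞, ∞, 0, ∞]
  [-1, 1, -7, 0]
D(4):
  [0, ∞, ∞, ∞]
  [14, 0, 8, 15]
  [∞, ∞, 0, ∞]
  [-1, 1, -7, 0]
Key observation: every diagonal entry stays at the unit through all rounds, so no improving cycle exists.
Answer: CONVERGES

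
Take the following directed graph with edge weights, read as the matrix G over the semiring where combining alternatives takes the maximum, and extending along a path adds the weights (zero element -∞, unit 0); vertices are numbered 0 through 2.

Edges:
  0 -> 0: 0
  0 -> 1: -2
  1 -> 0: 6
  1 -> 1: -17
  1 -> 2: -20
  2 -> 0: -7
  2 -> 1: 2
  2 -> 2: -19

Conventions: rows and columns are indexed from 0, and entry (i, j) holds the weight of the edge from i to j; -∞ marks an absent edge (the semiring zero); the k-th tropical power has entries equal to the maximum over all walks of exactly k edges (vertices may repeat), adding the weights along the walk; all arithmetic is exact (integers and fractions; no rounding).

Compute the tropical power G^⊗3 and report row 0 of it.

G^⊗2:
  [4, -2, -22]
  [6, 4, -37]
  [8, -9, -18]
G^⊗3:
  [4, 2, -22]
  [10, 4, -16]
  [8, 6, -29]
Answer: row 0 of G^⊗3 = [4, 2, -22]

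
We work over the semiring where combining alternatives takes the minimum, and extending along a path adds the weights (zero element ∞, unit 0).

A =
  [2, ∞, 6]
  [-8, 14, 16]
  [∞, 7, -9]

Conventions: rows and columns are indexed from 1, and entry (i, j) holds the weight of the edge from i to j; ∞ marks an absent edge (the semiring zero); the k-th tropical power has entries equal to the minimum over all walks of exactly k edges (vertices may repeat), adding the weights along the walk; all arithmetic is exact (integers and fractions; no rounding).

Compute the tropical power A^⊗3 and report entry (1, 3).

A^⊗2:
  [4, 13, -3]
  [-6, 23, -2]
  [-1, -2, -18]
A^⊗3:
  [5, 4, -12]
  [-4, 5, -11]
  [-10, -11, -27]
Key observation: the optimum is the walk 1->3->3->3, with weight 6 + (-9) + (-9) = -12.
Optimal value attained by: walk 1->3->3->3.
Answer: (A^⊗3)[1][3] = -12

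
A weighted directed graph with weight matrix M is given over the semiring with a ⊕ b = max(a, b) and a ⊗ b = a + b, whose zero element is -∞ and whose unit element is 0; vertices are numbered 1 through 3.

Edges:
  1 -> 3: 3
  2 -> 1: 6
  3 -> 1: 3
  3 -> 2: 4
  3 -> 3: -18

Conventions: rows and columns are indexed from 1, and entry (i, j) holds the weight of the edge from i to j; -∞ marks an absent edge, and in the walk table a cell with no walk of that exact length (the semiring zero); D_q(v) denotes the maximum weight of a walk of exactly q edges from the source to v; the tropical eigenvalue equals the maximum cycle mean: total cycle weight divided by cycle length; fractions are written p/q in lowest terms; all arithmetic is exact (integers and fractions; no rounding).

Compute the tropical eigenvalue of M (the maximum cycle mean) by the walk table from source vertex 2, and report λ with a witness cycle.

q=0: [-∞, 0, -∞]
q=1: [6, -∞, -∞]
q=2: [-∞, -∞, 9]
q=3: [12, 13, -9]
Optimal cycle mean attained by: cycle 1->3->2->1, total 3 + 4 + 6, length 3.
Answer: λ = 13/3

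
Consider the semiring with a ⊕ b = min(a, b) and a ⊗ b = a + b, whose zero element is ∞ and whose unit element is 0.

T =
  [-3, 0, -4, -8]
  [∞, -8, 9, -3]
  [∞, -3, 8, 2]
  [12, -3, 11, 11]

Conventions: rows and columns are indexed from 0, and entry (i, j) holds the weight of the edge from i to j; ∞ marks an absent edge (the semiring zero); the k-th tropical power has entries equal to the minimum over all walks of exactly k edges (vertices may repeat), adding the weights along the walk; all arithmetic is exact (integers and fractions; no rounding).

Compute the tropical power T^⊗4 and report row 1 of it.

T^⊗2:
  [-6, -11, -7, -11]
  [9, -16, 1, -11]
  [14, -11, 6, -6]
  [9, -11, 6, -6]
T^⊗3:
  [-9, -19, -10, -14]
  [1, -24, -7, -19]
  [6, -19, -2, -14]
  [6, -19, -2, -14]
T^⊗4:
  [-12, -27, -13, -22]
  [-7, -32, -15, -27]
  [-2, -27, -10, -22]
  [-2, -27, -10, -22]
Answer: row 1 of T^⊗4 = [-7, -32, -15, -27]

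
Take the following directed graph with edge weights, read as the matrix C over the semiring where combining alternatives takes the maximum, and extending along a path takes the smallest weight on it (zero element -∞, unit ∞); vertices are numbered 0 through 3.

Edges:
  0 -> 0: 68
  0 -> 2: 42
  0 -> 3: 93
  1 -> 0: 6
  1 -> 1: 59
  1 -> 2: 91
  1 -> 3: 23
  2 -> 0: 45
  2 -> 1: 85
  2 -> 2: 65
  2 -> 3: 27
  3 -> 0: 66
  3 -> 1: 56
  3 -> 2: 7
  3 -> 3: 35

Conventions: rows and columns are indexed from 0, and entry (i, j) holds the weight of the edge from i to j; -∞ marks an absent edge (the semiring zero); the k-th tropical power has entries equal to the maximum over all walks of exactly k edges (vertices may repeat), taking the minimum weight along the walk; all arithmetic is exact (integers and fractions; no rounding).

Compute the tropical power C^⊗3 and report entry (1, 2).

C^⊗2:
  [68, 56, 42, 68]
  [45, 85, 65, 27]
  [45, 65, 85, 45]
  [66, 56, 56, 66]
C^⊗3:
  [68, 56, 56, 68]
  [45, 65, 85, 45]
  [45, 85, 65, 45]
  [66, 56, 56, 66]
Key observation: the optimum is the walk 1->2->1->2, with weight 91 min 85 min 91 = 85.
Optimal value attained by: walk 1->2->1->2.
Answer: (C^⊗3)[1][2] = 85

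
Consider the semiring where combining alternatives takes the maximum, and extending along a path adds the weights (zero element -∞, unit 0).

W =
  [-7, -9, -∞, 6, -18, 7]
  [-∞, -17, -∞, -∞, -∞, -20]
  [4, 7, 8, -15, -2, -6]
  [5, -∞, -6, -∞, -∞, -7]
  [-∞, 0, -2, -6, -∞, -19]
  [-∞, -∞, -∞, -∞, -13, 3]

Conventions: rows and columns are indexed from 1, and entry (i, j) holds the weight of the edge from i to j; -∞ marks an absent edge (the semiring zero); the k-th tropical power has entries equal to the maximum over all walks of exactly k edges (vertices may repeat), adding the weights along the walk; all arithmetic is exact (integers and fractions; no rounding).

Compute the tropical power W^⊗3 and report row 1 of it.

W^⊗2:
  [11, -16, 0, -1, -6, 10]
  [-∞, -34, -∞, -∞, -33, -17]
  [12, 15, 16, 10, 6, 11]
  [-2, 1, 2, 11, -8, 12]
  [2, 5, 6, -17, -4, -8]
  [-∞, -13, -15, -19, -10, 6]
W^⊗3:
  [4, 7, 8, 17, -2, 18]
  [-∞, -33, -35, -39, -30, -14]
  [20, 23, 24, 18, 14, 19]
  [16, 9, 10, 4, 0, 15]
  [10, 13, 14, 8, 4, 9]
  [-11, -8, -7, -16, -7, 9]
Answer: row 1 of W^⊗3 = [4, 7, 8, 17, -2, 18]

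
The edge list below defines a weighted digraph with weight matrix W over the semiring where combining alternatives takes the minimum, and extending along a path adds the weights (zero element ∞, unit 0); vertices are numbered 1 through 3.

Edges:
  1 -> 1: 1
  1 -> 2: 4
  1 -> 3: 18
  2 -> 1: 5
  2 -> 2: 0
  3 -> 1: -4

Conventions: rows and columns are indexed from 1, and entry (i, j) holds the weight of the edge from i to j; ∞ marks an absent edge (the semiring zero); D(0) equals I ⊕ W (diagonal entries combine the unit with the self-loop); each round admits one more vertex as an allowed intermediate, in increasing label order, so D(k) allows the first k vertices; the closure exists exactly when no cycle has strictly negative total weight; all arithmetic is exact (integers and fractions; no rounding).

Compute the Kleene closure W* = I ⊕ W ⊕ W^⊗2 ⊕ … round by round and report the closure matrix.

D(0):
  [0, 4, 18]
  [5, 0, ∞]
  [-4, ∞, 0]
D(1):
  [0, 4, 18]
  [5, 0, 23]
  [-4, 0, 0]
D(2):
  [0, 4, 18]
  [5, 0, 23]
  [-4, 0, 0]
D(3):
  [0, 4, 18]
  [5, 0, 23]
  [-4, 0, 0]
Answer: W* = [[0, 4, 18], [5, 0, 23], [-4, 0, 0]]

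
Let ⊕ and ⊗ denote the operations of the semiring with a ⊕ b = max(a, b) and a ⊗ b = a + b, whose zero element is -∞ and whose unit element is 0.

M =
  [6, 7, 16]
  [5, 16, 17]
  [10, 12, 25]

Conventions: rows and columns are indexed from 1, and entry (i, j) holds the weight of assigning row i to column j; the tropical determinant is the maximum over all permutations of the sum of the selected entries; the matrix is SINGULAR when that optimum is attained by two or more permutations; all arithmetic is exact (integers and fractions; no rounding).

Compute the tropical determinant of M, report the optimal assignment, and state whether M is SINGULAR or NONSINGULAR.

σ = (1, 2, 3): 6 + 16 + 25 = 47
σ = (1, 3, 2): 6 + 17 + 12 = 35
σ = (2, 1, 3): 7 + 5 + 25 = 37
σ = (2, 3, 1): 7 + 17 + 10 = 34
σ = (3, 1, 2): 16 + 5 + 12 = 33
σ = (3, 2, 1): 16 + 16 + 10 = 42
Optimal value attained by: σ = (1, 2, 3).
Answer: det⊕(M) = 47; verdict: NONSINGULAR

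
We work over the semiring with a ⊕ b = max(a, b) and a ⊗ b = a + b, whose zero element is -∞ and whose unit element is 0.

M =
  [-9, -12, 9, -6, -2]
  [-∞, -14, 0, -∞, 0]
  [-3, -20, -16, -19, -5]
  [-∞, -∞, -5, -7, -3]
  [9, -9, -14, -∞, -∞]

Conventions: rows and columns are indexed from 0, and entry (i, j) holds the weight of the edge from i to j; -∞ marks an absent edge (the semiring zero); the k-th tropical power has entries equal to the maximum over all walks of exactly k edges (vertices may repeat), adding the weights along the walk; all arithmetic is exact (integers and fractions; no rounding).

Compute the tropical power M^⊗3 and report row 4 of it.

M^⊗2:
  [7, -11, 0, -10, 4]
  [9, -9, -14, -19, -5]
  [4, -14, 6, -9, -5]
  [6, -12, -12, -14, -10]
  [0, -3, 18, 3, 7]
M^⊗3:
  [13, -5, 16, 1, 5]
  [4, -3, 18, 3, 7]
  [4, -8, 13, -2, 2]
  [-1, -6, 15, 0, 4]
  [16, -2, 9, -1, 13]
Answer: row 4 of M^⊗3 = [16, -2, 9, -1, 13]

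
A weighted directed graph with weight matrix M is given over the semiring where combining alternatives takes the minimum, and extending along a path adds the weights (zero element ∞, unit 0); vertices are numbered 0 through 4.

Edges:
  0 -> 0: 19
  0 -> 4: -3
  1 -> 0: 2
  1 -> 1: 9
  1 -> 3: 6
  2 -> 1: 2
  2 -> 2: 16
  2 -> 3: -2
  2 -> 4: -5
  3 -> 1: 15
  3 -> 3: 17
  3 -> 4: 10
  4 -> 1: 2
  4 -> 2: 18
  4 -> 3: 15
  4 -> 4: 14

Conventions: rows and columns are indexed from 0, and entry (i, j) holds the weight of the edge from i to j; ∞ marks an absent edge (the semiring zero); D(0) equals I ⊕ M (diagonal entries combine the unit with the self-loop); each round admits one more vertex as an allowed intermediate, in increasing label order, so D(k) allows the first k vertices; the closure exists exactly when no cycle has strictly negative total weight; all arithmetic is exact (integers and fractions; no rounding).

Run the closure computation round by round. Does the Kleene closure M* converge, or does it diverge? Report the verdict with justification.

D(0):
  [0, ∞, ∞, ∞, -3]
  [2, 0, ∞, 6, ∞]
  [∞, 2, 0, -2, -5]
  [∞, 15, ∞, 0, 10]
  [∞, 2, 18, 15, 0]
D(1):
  [0, ∞, ∞, ∞, -3]
  [2, 0, ∞, 6, -1]
  [∞, 2, 0, -2, -5]
  [∞, 15, ∞, 0, 10]
  [∞, 2, 18, 15, 0]
D(2):
  [0, ∞, ∞, ∞, -3]
  [2, 0, ∞, 6, -1]
  [4, 2, 0, -2, -5]
  [17, 15, ∞, 0, 10]
  [4, 2, 18, 8, 0]
D(3):
  [0, ∞, ∞, ∞, -3]
  [2, 0, ∞, 6, -1]
  [4, 2, 0, -2, -5]
  [17, 15, ∞, 0, 10]
  [4, 2, 18, 8, 0]
D(4):
  [0, ∞, ∞, ∞, -3]
  [2, 0, ∞, 6, -1]
  [4, 2, 0, -2, -5]
  [17, 15, ∞, 0, 10]
  [4, 2, 18, 8, 0]
D(5):
  [0, -1, 15, 5, -3]
  [2, 0, 17, 6, -1]
  [-1, -3, 0, -2, -5]
  [14, 12, 28, 0, 10]
  [4, 2, 18, 8, 0]
Key observation: every diagonal entry stays at the unit through all rounds, so no improving cycle exists.
Answer: CONVERGES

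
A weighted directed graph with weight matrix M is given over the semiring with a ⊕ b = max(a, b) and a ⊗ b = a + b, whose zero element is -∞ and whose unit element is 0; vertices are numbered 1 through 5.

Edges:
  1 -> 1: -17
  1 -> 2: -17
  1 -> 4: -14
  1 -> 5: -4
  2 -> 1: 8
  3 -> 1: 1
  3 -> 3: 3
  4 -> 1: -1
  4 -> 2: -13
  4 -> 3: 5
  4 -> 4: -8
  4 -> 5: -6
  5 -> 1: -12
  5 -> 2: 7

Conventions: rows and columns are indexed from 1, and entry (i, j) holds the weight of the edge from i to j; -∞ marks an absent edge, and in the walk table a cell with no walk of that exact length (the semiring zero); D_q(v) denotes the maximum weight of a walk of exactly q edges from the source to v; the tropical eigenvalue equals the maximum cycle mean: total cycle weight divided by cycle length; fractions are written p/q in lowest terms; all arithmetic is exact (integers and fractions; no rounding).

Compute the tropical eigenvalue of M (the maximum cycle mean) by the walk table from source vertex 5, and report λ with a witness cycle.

q=0: [-∞, -∞, -∞, -∞, 0]
q=1: [-12, 7, -∞, -∞, -∞]
q=2: [15, -29, -∞, -26, -16]
q=3: [-2, -2, -21, 1, 11]
q=4: [6, 18, 6, -7, -5]
q=5: [26, 2, 9, -8, 2]
Optimal cycle mean attained by: cycle 1->5->2->1, total (-4) + 7 + 8, length 3.
Answer: λ = 11/3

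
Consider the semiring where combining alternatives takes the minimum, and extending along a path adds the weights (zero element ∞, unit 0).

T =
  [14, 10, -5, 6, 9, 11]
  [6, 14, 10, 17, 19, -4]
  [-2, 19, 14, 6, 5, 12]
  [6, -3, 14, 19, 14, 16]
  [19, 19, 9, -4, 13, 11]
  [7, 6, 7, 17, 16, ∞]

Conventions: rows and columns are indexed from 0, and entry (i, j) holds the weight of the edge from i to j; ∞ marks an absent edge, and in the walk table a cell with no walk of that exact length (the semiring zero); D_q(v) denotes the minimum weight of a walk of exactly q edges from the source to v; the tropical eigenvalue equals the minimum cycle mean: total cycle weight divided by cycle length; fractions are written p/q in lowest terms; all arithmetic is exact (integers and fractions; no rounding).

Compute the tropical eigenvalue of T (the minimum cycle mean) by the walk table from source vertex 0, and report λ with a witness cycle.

q=0: [0, ∞, ∞, ∞, ∞, ∞]
q=1: [14, 10, -5, 6, 9, 11]
q=2: [-7, 3, 9, 1, 0, 6]
q=3: [7, -2, -12, -4, 2, -1]
q=4: [-14, -7, 2, -6, -7, -6]
q=5: [-1, -9, -19, -11, -5, -11]
q=6: [-21, -14, -6, -13, -14, -13]
Optimal cycle mean attained by: cycle 0->2->0, total (-5) + (-2), length 2.
Answer: λ = -7/2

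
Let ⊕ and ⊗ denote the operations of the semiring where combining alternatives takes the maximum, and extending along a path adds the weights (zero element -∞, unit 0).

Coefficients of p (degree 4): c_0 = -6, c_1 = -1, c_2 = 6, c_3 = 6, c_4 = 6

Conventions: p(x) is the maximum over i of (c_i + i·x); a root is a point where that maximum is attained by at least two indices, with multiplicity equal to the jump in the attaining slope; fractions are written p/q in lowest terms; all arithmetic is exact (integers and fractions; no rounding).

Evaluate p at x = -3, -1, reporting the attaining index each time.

p(-3) = max(-6+0·(-3)=-6, -1+1·(-3)=-4, 6+2·(-3)=0, 6+3·(-3)=-3, 6+4·(-3)=-6) = 0 (attained by i=2)
p(-1) = max(-6+0·(-1)=-6, -1+1·(-1)=-2, 6+2·(-1)=4, 6+3·(-1)=3, 6+4·(-1)=2) = 4 (attained by i=2)
Answer: p(-3) = 0; p(-1) = 4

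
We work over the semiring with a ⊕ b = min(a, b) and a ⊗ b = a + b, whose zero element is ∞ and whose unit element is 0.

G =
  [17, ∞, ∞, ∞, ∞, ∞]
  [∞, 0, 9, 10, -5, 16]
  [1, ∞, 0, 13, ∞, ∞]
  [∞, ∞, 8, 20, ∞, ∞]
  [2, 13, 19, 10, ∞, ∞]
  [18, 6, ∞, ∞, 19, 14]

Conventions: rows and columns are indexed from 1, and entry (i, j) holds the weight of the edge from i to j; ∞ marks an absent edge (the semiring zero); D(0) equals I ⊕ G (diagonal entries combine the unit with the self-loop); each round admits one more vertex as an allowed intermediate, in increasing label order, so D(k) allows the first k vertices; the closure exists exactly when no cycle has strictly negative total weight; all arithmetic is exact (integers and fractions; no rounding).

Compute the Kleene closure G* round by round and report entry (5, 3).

D(0):
  [0, ∞, ∞, ∞, ∞, ∞]
  [∞, 0, 9, 10, -5, 16]
  [1, ∞, 0, 13, ∞, ∞]
  [∞, ∞, 8, 0, ∞, ∞]
  [2, 13, 19, 10, 0, ∞]
  [18, 6, ∞, ∞, 19, 0]
D(1):
  [0, ∞, ∞, ∞, ∞, ∞]
  [∞, 0, 9, 10, -5, 16]
  [1, ∞, 0, 13, ∞, ∞]
  [∞, ∞, 8, 0, ∞, ∞]
  [2, 13, 19, 10, 0, ∞]
  [18, 6, ∞, ∞, 19, 0]
D(2):
  [0, ∞, ∞, ∞, ∞, ∞]
  [∞, 0, 9, 10, -5, 16]
  [1, ∞, 0, 13, ∞, ∞]
  [∞, ∞, 8, 0, ∞, ∞]
  [2, 13, 19, 10, 0, 29]
  [18, 6, 15, 16, 1, 0]
D(3):
  [0, ∞, ∞, ∞, ∞, ∞]
  [10, 0, 9, 10, -5, 16]
  [1, ∞, 0, 13, ∞, ∞]
  [9, ∞, 8, 0, ∞, ∞]
  [2, 13, 19, 10, 0, 29]
  [16, 6, 15, 16, 1, 0]
D(4):
  [0, ∞, ∞, ∞, ∞, ∞]
  [10, 0, 9, 10, -5, 16]
  [1, ∞, 0, 13, ∞, ∞]
  [9, ∞, 8, 0, ∞, ∞]
  [2, 13, 18, 10, 0, 29]
  [16, 6, 15, 16, 1, 0]
D(5):
  [0, ∞, ∞, ∞, ∞, ∞]
  [-3, 0, 9, 5, -5, 16]
  [1, ∞, 0, 13, ∞, ∞]
  [9, ∞, 8, 0, ∞, ∞]
  [2, 13, 18, 10, 0, 29]
  [3, 6, 15, 11, 1, 0]
D(6):
  [0, ∞, ∞, ∞, ∞, ∞]
  [-3, 0, 9, 5, -5, 16]
  [1, ∞, 0, 13, ∞, ∞]
  [9, ∞, 8, 0, ∞, ∞]
  [2, 13, 18, 10, 0, 29]
  [3, 6, 15, 11, 1, 0]
Answer: G*[5][3] = 18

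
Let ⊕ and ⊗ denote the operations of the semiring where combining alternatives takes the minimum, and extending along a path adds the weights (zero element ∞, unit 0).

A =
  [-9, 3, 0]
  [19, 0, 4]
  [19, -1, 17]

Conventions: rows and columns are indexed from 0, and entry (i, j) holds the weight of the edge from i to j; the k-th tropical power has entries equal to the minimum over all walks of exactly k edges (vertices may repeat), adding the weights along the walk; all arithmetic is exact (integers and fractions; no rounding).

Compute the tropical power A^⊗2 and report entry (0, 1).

A^⊗2:
  [-18, -6, -9]
  [10, 0, 4]
  [10, -1, 3]
Key observation: the optimum is the walk 0->0->1, with weight (-9) + 3 = -6.
Optimal value attained by: walk 0->0->1.
Answer: (A^⊗2)[0][1] = -6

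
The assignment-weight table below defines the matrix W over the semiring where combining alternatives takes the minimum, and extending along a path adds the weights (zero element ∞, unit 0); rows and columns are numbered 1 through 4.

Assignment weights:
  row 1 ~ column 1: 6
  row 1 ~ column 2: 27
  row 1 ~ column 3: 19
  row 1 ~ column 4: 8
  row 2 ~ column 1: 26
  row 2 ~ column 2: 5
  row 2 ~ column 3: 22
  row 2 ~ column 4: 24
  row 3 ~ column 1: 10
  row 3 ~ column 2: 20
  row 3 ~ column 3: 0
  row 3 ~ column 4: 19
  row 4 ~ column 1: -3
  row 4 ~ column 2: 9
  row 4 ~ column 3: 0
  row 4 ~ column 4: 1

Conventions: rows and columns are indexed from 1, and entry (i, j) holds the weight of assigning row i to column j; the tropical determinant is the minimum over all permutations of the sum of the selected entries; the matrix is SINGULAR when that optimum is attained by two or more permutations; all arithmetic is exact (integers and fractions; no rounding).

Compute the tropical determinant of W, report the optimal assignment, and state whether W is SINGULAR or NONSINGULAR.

σ = (1, 2, 3, 4): 6 + 5 + 0 + 1 = 12
σ = (1, 2, 4, 3): 6 + 5 + 19 + 0 = 30
σ = (1, 3, 2, 4): 6 + 22 + 20 + 1 = 49
σ = (1, 3, 4, 2): 6 + 22 + 19 + 9 = 56
σ = (1, 4, 2, 3): 6 + 24 + 20 + 0 = 50
σ = (1, 4, 3, 2): 6 + 24 + 0 + 9 = 39
σ = (2, 1, 3, 4): 27 + 26 + 0 + 1 = 54
σ = (2, 1, 4, 3): 27 + 26 + 19 + 0 = 72
σ = (2, 3, 1, 4): 27 + 22 + 10 + 1 = 60
σ = (2, 3, 4, 1): 27 + 22 + 19 + (-3) = 65
σ = (2, 4, 1, 3): 27 + 24 + 10 + 0 = 61
σ = (2, 4, 3, 1): 27 + 24 + 0 + (-3) = 48
σ = (3, 1, 2, 4): 19 + 26 + 20 + 1 = 66
σ = (3, 1, 4, 2): 19 + 26 + 19 + 9 = 73
σ = (3, 2, 1, 4): 19 + 5 + 10 + 1 = 35
σ = (3, 2, 4, 1): 19 + 5 + 19 + (-3) = 40
σ = (3, 4, 1, 2): 19 + 24 + 10 + 9 = 62
σ = (3, 4, 2, 1): 19 + 24 + 20 + (-3) = 60
σ = (4, 1, 2, 3): 8 + 26 + 20 + 0 = 54
σ = (4, 1, 3, 2): 8 + 26 + 0 + 9 = 43
σ = (4, 2, 1, 3): 8 + 5 + 10 + 0 = 23
σ = (4, 2, 3, 1): 8 + 5 + 0 + (-3) = 10
σ = (4, 3, 1, 2): 8 + 22 + 10 + 9 = 49
σ = (4, 3, 2, 1): 8 + 22 + 20 + (-3) = 47
Optimal value attained by: σ = (4, 2, 3, 1).
Answer: det⊕(W) = 10; verdict: NONSINGULAR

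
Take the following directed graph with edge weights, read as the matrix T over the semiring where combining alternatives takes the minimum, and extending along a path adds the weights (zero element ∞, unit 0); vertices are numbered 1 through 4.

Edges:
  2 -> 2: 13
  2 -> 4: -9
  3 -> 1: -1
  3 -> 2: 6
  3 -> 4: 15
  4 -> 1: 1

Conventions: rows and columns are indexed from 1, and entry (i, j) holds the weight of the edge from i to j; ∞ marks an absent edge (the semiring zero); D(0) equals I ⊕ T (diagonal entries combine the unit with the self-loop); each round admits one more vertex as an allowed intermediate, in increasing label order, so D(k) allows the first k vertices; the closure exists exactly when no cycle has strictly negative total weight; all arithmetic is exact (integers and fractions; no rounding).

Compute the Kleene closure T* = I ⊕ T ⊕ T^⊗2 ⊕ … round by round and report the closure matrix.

D(0):
  [0, ∞, ∞, ∞]
  [∞, 0, ∞, -9]
  [-1, 6, 0, 15]
  [1, ∞, ∞, 0]
D(1):
  [0, ∞, ∞, ∞]
  [∞, 0, ∞, -9]
  [-1, 6, 0, 15]
  [1, ∞, ∞, 0]
D(2):
  [0, ∞, ∞, ∞]
  [∞, 0, ∞, -9]
  [-1, 6, 0, -3]
  [1, ∞, ∞, 0]
D(3):
  [0, ∞, ∞, ∞]
  [∞, 0, ∞, -9]
  [-1, 6, 0, -3]
  [1, ∞, ∞, 0]
D(4):
  [0, ∞, ∞, ∞]
  [-8, 0, ∞, -9]
  [-2, 6, 0, -3]
  [1, ∞, ∞, 0]
Answer: T* = [[0, ∞, ∞, ∞], [-8, 0, ∞, -9], [-2, 6, 0, -3], [1, ∞, ∞, 0]]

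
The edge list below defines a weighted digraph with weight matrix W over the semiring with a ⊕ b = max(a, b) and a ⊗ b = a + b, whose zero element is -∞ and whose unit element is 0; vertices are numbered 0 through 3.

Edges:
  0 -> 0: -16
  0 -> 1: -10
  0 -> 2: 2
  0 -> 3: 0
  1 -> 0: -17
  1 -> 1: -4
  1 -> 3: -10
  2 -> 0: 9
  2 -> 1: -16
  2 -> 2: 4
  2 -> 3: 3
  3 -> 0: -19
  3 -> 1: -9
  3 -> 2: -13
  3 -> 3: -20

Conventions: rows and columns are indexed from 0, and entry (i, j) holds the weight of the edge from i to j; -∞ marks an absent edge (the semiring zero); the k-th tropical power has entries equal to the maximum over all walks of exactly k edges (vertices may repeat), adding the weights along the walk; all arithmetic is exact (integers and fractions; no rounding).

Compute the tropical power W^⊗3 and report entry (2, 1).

W^⊗2:
  [11, -9, 6, 5]
  [-21, -8, -15, -14]
  [13, -1, 11, 9]
  [-4, -13, -9, -10]
W^⊗3:
  [15, 1, 13, 11]
  [-6, -12, -11, -12]
  [20, 3, 15, 14]
  [0, -14, -2, -4]
Key observation: the optimum is the walk 2->2->0->1, with weight 4 + 9 + (-10) = 3.
Optimal value attained by: walk 2->2->0->1.
Answer: (W^⊗3)[2][1] = 3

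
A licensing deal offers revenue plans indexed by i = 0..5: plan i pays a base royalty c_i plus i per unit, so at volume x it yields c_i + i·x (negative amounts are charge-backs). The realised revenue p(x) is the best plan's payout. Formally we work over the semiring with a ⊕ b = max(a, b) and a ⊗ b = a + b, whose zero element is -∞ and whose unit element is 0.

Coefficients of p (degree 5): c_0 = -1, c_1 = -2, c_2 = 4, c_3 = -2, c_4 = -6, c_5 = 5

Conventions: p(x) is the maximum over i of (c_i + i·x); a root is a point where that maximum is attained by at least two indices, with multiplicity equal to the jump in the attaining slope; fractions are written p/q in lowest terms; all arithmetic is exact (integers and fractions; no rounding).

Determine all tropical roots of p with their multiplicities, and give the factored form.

hull edge (i=0, c=-1) to (i=2, c=4): slope 5/2, span 2
hull edge (i=2, c=4) to (i=5, c=5): slope 1/3, span 3
Factored form: p(x) = 5 ⊗ (x ⊕ (-5/2)) ⊗ (x ⊕ (-5/2)) ⊗ (x ⊕ (-1/3)) ⊗ (x ⊕ (-1/3)) ⊗ (x ⊕ (-1/3))
Answer: roots = -5/2 (mult 2), -1/3 (mult 3)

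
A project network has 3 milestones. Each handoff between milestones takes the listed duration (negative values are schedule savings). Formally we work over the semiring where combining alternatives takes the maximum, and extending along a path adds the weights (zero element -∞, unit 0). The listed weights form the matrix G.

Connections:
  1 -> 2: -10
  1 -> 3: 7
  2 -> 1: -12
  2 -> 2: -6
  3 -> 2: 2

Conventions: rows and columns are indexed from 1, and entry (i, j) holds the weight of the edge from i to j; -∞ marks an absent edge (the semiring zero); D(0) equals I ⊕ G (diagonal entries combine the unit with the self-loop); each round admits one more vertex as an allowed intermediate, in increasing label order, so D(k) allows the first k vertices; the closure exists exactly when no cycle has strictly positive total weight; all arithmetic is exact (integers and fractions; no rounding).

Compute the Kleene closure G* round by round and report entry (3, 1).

D(0):
  [0, -10, 7]
  [-12, 0, -∞]
  [-∞, 2, 0]
D(1):
  [0, -10, 7]
  [-12, 0, -5]
  [-∞, 2, 0]
D(2):
  [0, -10, 7]
  [-12, 0, -5]
  [-10, 2, 0]
D(3):
  [0, 9, 7]
  [-12, 0, -5]
  [-10, 2, 0]
Answer: G*[3][1] = -10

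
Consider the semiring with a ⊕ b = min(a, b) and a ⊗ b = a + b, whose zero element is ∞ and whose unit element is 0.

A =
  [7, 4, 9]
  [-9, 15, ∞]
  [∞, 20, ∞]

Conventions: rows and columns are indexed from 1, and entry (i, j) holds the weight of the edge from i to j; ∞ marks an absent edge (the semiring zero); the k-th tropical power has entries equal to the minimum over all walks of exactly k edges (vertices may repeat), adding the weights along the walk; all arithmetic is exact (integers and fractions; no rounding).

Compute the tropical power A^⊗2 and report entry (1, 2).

A^⊗2:
  [-5, 11, 16]
  [-2, -5, 0]
  [11, 35, ∞]
Key observation: the optimum is the walk 1->1->2, with weight 7 + 4 = 11.
Optimal value attained by: walk 1->1->2.
Answer: (A^⊗2)[1][2] = 11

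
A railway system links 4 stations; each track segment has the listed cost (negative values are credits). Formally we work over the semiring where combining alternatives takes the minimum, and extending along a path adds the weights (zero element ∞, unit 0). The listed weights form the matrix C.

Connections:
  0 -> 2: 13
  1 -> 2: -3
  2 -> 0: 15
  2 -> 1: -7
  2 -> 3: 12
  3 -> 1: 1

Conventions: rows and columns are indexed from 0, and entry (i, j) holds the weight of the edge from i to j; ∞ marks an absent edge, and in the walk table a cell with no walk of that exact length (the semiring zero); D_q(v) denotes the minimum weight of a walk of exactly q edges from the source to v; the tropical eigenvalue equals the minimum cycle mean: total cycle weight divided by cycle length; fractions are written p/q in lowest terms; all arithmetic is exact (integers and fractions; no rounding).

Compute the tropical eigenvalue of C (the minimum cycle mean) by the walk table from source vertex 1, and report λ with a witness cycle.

q=0: [∞, 0, ∞, ∞]
q=1: [∞, ∞, -3, ∞]
q=2: [12, -10, ∞, 9]
q=3: [∞, 10, -13, ∞]
q=4: [2, -20, 7, -1]
Optimal cycle mean attained by: cycle 1->2->1, total (-3) + (-7), length 2.
Answer: λ = -5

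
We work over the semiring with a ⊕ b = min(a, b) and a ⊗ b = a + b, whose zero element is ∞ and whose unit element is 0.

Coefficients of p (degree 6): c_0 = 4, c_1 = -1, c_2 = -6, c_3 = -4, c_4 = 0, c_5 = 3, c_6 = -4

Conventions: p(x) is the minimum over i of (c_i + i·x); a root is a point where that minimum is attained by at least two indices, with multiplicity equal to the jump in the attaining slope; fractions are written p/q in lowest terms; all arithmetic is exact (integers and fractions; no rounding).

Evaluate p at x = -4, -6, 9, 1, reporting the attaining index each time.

p(-4) = min(4+0·(-4)=4, -1+1·(-4)=-5, -6+2·(-4)=-14, -4+3·(-4)=-16, 0+4·(-4)=-16, 3+5·(-4)=-17, -4+6·(-4)=-28) = -28 (attained by i=6)
p(-6) = min(4+0·(-6)=4, -1+1·(-6)=-7, -6+2·(-6)=-18, -4+3·(-6)=-22, 0+4·(-6)=-24, 3+5·(-6)=-27, -4+6·(-6)=-40) = -40 (attained by i=6)
p(9) = min(4+0·9=4, -1+1·9=8, -6+2·9=12, -4+3·9=23, 0+4·9=36, 3+5·9=48, -4+6·9=50) = 4 (attained by i=0)
p(1) = min(4+0·1=4, -1+1·1=0, -6+2·1=-4, -4+3·1=-1, 0+4·1=4, 3+5·1=8, -4+6·1=2) = -4 (attained by i=2)
Answer: p(-4) = -28; p(-6) = -40; p(9) = 4; p(1) = -4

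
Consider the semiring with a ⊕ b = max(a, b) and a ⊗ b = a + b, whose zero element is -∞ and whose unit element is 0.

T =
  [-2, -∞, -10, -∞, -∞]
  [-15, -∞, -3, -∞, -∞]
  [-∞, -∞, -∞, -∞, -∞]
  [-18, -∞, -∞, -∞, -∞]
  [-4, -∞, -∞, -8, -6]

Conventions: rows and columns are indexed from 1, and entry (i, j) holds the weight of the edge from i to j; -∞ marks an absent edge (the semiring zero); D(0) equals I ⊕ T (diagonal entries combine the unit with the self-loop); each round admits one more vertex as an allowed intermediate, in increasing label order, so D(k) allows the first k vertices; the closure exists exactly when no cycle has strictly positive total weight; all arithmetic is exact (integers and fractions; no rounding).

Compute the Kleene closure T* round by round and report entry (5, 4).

D(0):
  [0, -∞, -10, -∞, -∞]
  [-15, 0, -3, -∞, -∞]
  [-∞, -∞, 0, -∞, -∞]
  [-18, -∞, -∞, 0, -∞]
  [-4, -∞, -∞, -8, 0]
D(1):
  [0, -∞, -10, -∞, -∞]
  [-15, 0, -3, -∞, -∞]
  [-∞, -∞, 0, -∞, -∞]
  [-18, -∞, -28, 0, -∞]
  [-4, -∞, -14, -8, 0]
D(2):
  [0, -∞, -10, -∞, -∞]
  [-15, 0, -3, -∞, -∞]
  [-∞, -∞, 0, -∞, -∞]
  [-18, -∞, -28, 0, -∞]
  [-4, -∞, -14, -8, 0]
D(3):
  [0, -∞, -10, -∞, -∞]
  [-15, 0, -3, -∞, -∞]
  [-∞, -∞, 0, -∞, -∞]
  [-18, -∞, -28, 0, -∞]
  [-4, -∞, -14, -8, 0]
D(4):
  [0, -∞, -10, -∞, -∞]
  [-15, 0, -3, -∞, -∞]
  [-∞, -∞, 0, -∞, -∞]
  [-18, -∞, -28, 0, -∞]
  [-4, -∞, -14, -8, 0]
D(5):
  [0, -∞, -10, -∞, -∞]
  [-15, 0, -3, -∞, -∞]
  [-∞, -∞, 0, -∞, -∞]
  [-18, -∞, -28, 0, -∞]
  [-4, -∞, -14, -8, 0]
Answer: T*[5][4] = -8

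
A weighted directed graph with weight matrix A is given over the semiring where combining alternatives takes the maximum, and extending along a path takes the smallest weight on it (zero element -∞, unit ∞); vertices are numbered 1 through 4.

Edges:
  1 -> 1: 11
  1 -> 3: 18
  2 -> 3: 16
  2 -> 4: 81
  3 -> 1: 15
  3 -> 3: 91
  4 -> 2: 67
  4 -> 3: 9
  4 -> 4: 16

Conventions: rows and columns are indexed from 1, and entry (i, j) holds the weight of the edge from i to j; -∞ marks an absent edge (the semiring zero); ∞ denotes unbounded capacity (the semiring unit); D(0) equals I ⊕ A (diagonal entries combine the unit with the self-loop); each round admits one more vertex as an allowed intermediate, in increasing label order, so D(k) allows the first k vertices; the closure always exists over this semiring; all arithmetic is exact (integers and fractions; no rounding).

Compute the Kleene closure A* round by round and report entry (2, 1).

D(0):
  [∞, -∞, 18, -∞]
  [-∞, ∞, 16, 81]
  [15, -∞, ∞, -∞]
  [-∞, 67, 9, ∞]
D(1):
  [∞, -∞, 18, -∞]
  [-∞, ∞, 16, 81]
  [15, -∞, ∞, -∞]
  [-∞, 67, 9, ∞]
D(2):
  [∞, -∞, 18, -∞]
  [-∞, ∞, 16, 81]
  [15, -∞, ∞, -∞]
  [-∞, 67, 16, ∞]
D(3):
  [∞, -∞, 18, -∞]
  [15, ∞, 16, 81]
  [15, -∞, ∞, -∞]
  [15, 67, 16, ∞]
D(4):
  [∞, -∞, 18, -∞]
  [15, ∞, 16, 81]
  [15, -∞, ∞, -∞]
  [15, 67, 16, ∞]
Answer: A*[2][1] = 15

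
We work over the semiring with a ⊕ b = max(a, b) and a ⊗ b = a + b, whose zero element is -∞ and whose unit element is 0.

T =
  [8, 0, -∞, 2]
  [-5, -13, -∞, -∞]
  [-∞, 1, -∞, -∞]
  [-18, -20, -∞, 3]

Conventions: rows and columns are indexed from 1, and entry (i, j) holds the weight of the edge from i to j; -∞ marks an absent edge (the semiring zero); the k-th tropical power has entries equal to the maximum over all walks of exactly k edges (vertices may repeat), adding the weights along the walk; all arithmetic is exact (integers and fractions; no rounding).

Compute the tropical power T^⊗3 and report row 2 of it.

T^⊗2:
  [16, 8, -∞, 10]
  [3, -5, -∞, -3]
  [-4, -12, -∞, -∞]
  [-10, -17, -∞, 6]
T^⊗3:
  [24, 16, -∞, 18]
  [11, 3, -∞, 5]
  [4, -4, -∞, -2]
  [-2, -10, -∞, 9]
Answer: row 2 of T^⊗3 = [11, 3, -∞, 5]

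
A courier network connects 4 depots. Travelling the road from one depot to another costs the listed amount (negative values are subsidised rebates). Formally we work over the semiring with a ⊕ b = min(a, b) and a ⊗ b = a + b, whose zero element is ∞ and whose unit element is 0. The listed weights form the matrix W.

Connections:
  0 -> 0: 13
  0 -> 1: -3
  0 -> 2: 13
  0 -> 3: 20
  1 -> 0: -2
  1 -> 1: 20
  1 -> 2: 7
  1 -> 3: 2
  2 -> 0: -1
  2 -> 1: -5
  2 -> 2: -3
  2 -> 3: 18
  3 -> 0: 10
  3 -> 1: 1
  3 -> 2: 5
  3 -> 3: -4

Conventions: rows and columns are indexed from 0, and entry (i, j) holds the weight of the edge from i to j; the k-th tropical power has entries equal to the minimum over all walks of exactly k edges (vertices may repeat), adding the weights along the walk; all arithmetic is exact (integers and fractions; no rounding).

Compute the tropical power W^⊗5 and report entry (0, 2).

W^⊗2:
  [-5, 8, 4, -1]
  [6, -5, 4, -2]
  [-7, -8, -6, -3]
  [-1, -3, 1, -8]
W^⊗3:
  [3, -8, 1, -5]
  [-7, -1, 1, -6]
  [-10, -11, -9, -7]
  [-5, -7, -3, -12]
W^⊗4:
  [-10, -4, -2, -9]
  [-3, -10, -2, -10]
  [-13, -14, -12, -11]
  [-9, -11, -7, -16]
W^⊗5:
  [-6, -13, -5, -13]
  [-12, -9, -5, -14]
  [-16, -17, -15, -15]
  [-13, -15, -11, -20]
Key observation: the optimum is the walk 0->1->2->2->2->2, with weight (-3) + 7 + (-3) + (-3) + (-3) = -5.
Optimal value attained by: walk 0->1->2->2->2->2.
Answer: (W^⊗5)[0][2] = -5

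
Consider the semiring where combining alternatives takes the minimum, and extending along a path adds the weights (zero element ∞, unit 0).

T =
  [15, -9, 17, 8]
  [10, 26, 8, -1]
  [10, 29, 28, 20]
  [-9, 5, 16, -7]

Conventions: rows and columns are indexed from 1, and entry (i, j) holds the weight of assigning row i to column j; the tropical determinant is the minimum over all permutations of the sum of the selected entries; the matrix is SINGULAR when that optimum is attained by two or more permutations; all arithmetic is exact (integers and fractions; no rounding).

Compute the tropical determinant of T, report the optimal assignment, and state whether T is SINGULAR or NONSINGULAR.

σ = (1, 2, 3, 4): 15 + 26 + 28 + (-7) = 62
σ = (1, 2, 4, 3): 15 + 26 + 20 + 16 = 77
σ = (1, 3, 2, 4): 15 + 8 + 29 + (-7) = 45
σ = (1, 3, 4, 2): 15 + 8 + 20 + 5 = 48
σ = (1, 4, 2, 3): 15 + (-1) + 29 + 16 = 59
σ = (1, 4, 3, 2): 15 + (-1) + 28 + 5 = 47
σ = (2, 1, 3, 4): (-9) + 10 + 28 + (-7) = 22
σ = (2, 1, 4, 3): (-9) + 10 + 20 + 16 = 37
σ = (2, 3, 1, 4): (-9) + 8 + 10 + (-7) = 2
σ = (2, 3, 4, 1): (-9) + 8 + 20 + (-9) = 10
σ = (2, 4, 1, 3): (-9) + (-1) + 10 + 16 = 16
σ = (2, 4, 3, 1): (-9) + (-1) + 28 + (-9) = 9
σ = (3, 1, 2, 4): 17 + 10 + 29 + (-7) = 49
σ = (3, 1, 4, 2): 17 + 10 + 20 + 5 = 52
σ = (3, 2, 1, 4): 17 + 26 + 10 + (-7) = 46
σ = (3, 2, 4, 1): 17 + 26 + 20 + (-9) = 54
σ = (3, 4, 1, 2): 17 + (-1) + 10 + 5 = 31
σ = (3, 4, 2, 1): 17 + (-1) + 29 + (-9) = 36
σ = (4, 1, 2, 3): 8 + 10 + 29 + 16 = 63
σ = (4, 1, 3, 2): 8 + 10 + 28 + 5 = 51
σ = (4, 2, 1, 3): 8 + 26 + 10 + 16 = 60
σ = (4, 2, 3, 1): 8 + 26 + 28 + (-9) = 53
σ = (4, 3, 1, 2): 8 + 8 + 10 + 5 = 31
σ = (4, 3, 2, 1): 8 + 8 + 29 + (-9) = 36
Optimal value attained by: σ = (2, 3, 1, 4).
Answer: det⊕(T) = 2; verdict: NONSINGULAR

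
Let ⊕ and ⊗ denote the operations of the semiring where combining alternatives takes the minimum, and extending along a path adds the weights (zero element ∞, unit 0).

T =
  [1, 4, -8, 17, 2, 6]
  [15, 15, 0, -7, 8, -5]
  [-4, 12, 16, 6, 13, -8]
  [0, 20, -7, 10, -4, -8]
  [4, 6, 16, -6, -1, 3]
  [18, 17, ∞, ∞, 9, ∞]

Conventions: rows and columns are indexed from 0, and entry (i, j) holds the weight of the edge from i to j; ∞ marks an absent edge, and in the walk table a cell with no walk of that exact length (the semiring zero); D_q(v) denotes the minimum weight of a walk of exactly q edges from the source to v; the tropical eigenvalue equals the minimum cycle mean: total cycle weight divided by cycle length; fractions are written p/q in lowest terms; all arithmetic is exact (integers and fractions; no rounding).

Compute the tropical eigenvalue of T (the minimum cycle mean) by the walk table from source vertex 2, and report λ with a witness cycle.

q=0: [∞, ∞, 0, ∞, ∞, ∞]
q=1: [-4, 12, 16, 6, 13, -8]
q=2: [-3, 0, -12, 5, -2, -2]
q=3: [-16, 0, -11, -8, -3, -20]
q=4: [-15, -12, -24, -9, -14, -19]
q=5: [-28, -12, -23, -20, -15, -32]
q=6: [-27, -24, -36, -21, -26, -31]
Optimal cycle mean attained by: cycle 0->2->0, total (-8) + (-4), length 2.
Answer: λ = -6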